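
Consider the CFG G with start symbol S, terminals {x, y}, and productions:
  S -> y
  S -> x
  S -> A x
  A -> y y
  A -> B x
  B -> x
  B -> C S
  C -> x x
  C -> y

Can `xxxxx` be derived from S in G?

S ⇒ Ax ⇒ Bxx ⇒ CSxx ⇒ xxSxx ⇒ xxxxx

yes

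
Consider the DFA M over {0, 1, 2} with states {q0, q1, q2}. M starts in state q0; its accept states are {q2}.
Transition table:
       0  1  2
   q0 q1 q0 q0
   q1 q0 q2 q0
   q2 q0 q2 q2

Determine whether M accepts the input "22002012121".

q0 --2--> q0
q0 --2--> q0
q0 --0--> q1
q1 --0--> q0
q0 --2--> q0
q0 --0--> q1
q1 --1--> q2
q2 --2--> q2
q2 --1--> q2
q2 --2--> q2
q2 --1--> q2
End in state q2, which is an accepting state.

accepted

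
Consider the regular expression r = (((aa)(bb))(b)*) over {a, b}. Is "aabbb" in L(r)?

yes

Split as aabb·b: ((aa)(bb)) matches aabb and (b)* matches b.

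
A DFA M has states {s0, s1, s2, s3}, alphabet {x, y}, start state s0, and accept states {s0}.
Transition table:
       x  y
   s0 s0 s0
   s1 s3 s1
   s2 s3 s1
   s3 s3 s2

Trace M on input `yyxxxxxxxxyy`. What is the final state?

s0 --y--> s0
s0 --y--> s0
s0 --x--> s0
s0 --x--> s0
s0 --x--> s0
s0 --x--> s0
s0 --x--> s0
s0 --x--> s0
s0 --x--> s0
s0 --x--> s0
s0 --y--> s0
s0 --y--> s0

s0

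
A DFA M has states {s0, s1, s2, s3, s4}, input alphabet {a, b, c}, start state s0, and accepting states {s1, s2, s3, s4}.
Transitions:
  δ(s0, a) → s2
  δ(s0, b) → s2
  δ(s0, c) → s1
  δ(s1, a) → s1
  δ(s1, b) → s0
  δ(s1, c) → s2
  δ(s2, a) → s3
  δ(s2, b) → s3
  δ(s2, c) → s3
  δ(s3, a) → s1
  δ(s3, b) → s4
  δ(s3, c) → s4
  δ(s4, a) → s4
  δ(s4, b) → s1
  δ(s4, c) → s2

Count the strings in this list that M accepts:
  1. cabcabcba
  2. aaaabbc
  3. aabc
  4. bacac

4

cabcabcba: accepted
aaaabbc: accepted
aabc: accepted
bacac: accepted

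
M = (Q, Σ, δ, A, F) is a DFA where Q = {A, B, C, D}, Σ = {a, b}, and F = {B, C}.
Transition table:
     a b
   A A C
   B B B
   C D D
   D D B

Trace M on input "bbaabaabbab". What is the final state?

B

A --b--> C
C --b--> D
D --a--> D
D --a--> D
D --b--> B
B --a--> B
B --a--> B
B --b--> B
B --b--> B
B --a--> B
B --b--> B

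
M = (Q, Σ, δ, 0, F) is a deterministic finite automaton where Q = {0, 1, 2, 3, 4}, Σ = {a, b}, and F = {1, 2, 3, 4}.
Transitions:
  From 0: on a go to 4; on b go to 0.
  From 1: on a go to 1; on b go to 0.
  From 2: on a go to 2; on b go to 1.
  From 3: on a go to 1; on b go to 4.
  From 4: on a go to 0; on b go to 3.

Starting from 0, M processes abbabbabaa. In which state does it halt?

1

0 --a--> 4
4 --b--> 3
3 --b--> 4
4 --a--> 0
0 --b--> 0
0 --b--> 0
0 --a--> 4
4 --b--> 3
3 --a--> 1
1 --a--> 1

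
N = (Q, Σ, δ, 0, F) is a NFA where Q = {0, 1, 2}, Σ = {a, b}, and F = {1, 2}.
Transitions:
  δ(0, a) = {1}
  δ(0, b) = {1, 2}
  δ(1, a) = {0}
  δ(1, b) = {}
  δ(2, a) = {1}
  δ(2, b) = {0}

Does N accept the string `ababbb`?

Start: {0}
read a: {1}
read b: {}
The reachable set is empty and stays empty for the remaining 4 symbols.
Reachable ∩ accepting = {} — empty.

rejected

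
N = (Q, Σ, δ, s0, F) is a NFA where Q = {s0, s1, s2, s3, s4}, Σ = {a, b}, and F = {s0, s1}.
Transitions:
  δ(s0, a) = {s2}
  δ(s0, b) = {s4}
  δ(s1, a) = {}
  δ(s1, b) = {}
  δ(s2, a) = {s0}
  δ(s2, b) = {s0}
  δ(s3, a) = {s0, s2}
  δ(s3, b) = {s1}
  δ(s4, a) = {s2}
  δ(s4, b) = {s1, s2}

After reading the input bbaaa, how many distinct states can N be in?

1

Start: {s0}
read b: {s4}
read b: {s1, s2}
read a: {s0}
read a: {s2}
read a: {s0}
Final reachable set {s0} has 1 state.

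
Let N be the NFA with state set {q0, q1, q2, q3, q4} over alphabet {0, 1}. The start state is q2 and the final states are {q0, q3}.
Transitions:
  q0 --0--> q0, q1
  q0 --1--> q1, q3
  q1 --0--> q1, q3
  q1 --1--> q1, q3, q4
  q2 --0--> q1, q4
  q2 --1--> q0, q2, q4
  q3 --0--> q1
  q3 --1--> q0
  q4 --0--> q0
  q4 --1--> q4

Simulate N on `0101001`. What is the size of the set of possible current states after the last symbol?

4

Start: {q2}
read 0: {q1, q4}
read 1: {q1, q3, q4}
read 0: {q0, q1, q3}
read 1: {q0, q1, q3, q4}
read 0: {q0, q1, q3}
read 0: {q0, q1, q3}
read 1: {q0, q1, q3, q4}
Final reachable set {q0, q1, q3, q4} has 4 states.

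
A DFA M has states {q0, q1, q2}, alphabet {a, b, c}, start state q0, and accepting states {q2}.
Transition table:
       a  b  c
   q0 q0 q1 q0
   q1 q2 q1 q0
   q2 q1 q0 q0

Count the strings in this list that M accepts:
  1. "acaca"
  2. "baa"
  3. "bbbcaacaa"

0

"acaca": rejected
"baa": rejected
"bbbcaacaa": rejected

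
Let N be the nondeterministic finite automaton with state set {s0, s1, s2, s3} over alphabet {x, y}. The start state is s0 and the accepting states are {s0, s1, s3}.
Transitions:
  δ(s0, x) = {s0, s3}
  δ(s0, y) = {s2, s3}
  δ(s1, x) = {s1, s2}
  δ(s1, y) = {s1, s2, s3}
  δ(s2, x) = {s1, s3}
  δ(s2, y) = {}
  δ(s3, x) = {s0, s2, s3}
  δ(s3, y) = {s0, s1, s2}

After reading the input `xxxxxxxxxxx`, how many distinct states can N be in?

Start: {s0}
read x: {s0, s3}
read x: {s0, s2, s3}
read x: {s0, s1, s2, s3}
read x: {s0, s1, s2, s3}
read x: {s0, s1, s2, s3}
read x: {s0, s1, s2, s3}
read x: {s0, s1, s2, s3}
read x: {s0, s1, s2, s3}
read x: {s0, s1, s2, s3}
read x: {s0, s1, s2, s3}
read x: {s0, s1, s2, s3}
Final reachable set {s0, s1, s2, s3} has 4 states.

4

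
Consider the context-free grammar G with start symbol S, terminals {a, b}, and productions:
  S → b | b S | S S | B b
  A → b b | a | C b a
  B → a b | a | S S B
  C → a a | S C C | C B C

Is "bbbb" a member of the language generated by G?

yes

S ⇒ SS ⇒ bSS ⇒ bbSS ⇒ bbbS ⇒ bbbb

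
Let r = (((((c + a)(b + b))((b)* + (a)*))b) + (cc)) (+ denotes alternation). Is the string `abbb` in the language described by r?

The left alternative ((((c+a)(b+b))((b)*+(a)*))b) matches abbb.

yes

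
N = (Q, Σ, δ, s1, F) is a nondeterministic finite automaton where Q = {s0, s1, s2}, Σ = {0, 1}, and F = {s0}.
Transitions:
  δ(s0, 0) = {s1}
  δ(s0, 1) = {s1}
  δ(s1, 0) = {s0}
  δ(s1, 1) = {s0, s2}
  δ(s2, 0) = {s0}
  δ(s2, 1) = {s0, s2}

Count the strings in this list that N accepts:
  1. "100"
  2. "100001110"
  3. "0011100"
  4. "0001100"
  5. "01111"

"100": accepted
"100001110": accepted
"0011100": accepted
"0001100": accepted
"01111": accepted

5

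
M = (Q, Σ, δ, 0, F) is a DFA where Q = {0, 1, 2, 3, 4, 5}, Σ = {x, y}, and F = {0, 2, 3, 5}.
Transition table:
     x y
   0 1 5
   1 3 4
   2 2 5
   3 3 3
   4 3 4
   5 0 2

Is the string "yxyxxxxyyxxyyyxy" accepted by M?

accepted

0 --y--> 5
5 --x--> 0
0 --y--> 5
5 --x--> 0
0 --x--> 1
1 --x--> 3
3 --x--> 3
3 --y--> 3
3 --y--> 3
3 --x--> 3
3 --x--> 3
3 --y--> 3
3 --y--> 3
3 --y--> 3
3 --x--> 3
3 --y--> 3
End in state 3, which is an accepting state.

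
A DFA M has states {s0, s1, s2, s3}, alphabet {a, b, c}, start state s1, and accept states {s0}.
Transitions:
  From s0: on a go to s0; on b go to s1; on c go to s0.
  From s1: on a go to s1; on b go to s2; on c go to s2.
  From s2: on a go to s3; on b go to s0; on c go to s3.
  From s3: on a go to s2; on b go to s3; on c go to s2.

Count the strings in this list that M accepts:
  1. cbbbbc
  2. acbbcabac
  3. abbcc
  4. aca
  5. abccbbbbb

cbbbbc: accepted
acbbcabac: rejected
abbcc: accepted
aca: rejected
abccbbbbb: rejected

2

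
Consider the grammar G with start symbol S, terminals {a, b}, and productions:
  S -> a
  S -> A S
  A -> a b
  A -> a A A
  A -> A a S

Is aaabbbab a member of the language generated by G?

no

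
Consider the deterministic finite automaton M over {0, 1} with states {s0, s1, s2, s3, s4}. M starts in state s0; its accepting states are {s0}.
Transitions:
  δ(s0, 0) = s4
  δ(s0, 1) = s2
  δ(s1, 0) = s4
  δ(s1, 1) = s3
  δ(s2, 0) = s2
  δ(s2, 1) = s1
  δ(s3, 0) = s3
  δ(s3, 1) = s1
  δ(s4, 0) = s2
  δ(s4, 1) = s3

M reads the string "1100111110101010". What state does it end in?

s3

s0 --1--> s2
s2 --1--> s1
s1 --0--> s4
s4 --0--> s2
s2 --1--> s1
s1 --1--> s3
s3 --1--> s1
s1 --1--> s3
s3 --1--> s1
s1 --0--> s4
s4 --1--> s3
s3 --0--> s3
s3 --1--> s1
s1 --0--> s4
s4 --1--> s3
s3 --0--> s3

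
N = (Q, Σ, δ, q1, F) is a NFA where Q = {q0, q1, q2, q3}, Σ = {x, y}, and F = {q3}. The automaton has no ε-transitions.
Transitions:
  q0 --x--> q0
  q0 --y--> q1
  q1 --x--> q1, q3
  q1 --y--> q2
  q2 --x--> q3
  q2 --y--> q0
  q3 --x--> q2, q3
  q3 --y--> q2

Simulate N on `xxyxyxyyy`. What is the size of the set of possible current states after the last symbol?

1

Start: {q1}
read x: {q1, q3}
read x: {q1, q2, q3}
read y: {q0, q2}
read x: {q0, q3}
read y: {q1, q2}
read x: {q1, q3}
read y: {q2}
read y: {q0}
read y: {q1}
Final reachable set {q1} has 1 state.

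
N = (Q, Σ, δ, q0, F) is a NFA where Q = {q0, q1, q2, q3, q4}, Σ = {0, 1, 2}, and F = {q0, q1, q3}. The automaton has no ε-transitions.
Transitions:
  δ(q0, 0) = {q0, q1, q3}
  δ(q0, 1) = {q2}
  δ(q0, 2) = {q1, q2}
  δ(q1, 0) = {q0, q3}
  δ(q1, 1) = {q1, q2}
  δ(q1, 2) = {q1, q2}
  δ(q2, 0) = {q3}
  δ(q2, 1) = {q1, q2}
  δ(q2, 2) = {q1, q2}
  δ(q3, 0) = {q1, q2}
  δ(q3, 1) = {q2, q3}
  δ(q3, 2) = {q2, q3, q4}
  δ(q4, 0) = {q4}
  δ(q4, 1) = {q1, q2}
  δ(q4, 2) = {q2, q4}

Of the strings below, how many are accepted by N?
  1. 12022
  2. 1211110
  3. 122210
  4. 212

4

12022: accepted
1211110: accepted
122210: accepted
212: accepted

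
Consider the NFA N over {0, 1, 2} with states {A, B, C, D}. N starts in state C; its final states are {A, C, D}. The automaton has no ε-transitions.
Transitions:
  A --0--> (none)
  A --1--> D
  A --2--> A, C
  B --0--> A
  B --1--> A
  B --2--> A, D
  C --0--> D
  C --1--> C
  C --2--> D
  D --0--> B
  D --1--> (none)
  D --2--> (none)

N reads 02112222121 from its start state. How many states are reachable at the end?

Start: {C}
read 0: {D}
read 2: {}
The reachable set is empty and stays empty for the remaining 9 symbols.
Final reachable set {} has 0 states.

0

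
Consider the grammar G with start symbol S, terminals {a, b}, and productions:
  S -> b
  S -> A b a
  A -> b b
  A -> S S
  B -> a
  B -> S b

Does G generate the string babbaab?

no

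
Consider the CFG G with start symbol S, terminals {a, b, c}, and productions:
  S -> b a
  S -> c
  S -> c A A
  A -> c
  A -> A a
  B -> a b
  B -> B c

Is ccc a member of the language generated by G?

S ⇒ cAA ⇒ ccA ⇒ ccc

yes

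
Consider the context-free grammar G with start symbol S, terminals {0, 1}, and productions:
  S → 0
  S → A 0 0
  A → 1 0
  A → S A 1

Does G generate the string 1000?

S ⇒ A00 ⇒ 1000

yes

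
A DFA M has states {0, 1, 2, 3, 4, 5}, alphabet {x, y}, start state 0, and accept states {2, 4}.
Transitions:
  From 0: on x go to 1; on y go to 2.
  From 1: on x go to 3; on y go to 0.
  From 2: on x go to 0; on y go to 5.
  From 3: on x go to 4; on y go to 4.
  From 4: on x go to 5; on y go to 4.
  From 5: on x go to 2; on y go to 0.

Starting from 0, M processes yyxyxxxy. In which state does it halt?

0

0 --y--> 2
2 --y--> 5
5 --x--> 2
2 --y--> 5
5 --x--> 2
2 --x--> 0
0 --x--> 1
1 --y--> 0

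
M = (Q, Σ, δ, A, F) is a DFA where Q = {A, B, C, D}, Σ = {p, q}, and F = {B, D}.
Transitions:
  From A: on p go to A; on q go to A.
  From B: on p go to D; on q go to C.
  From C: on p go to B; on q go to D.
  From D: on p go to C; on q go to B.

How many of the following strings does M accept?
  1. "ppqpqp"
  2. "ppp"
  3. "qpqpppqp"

0

"ppqpqp": rejected
"ppp": rejected
"qpqpppqp": rejected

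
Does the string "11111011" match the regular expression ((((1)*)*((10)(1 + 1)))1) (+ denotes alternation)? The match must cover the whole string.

yes

Split as 1111101·1: (((1)*)*((10)(1+1))) matches 1111101 and 1 matches 1.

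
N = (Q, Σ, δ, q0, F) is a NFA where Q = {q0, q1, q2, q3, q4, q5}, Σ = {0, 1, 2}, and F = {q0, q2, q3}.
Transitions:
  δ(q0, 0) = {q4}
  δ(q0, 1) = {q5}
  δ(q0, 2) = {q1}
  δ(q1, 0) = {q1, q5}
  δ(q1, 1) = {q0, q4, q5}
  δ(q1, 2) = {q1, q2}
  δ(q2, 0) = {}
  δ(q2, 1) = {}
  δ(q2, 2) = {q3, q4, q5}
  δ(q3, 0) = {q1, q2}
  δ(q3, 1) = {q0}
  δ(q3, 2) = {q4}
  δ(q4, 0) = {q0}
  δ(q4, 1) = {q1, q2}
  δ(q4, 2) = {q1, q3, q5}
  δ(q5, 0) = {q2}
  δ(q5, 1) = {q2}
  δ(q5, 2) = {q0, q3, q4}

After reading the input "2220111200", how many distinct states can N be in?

5

Start: {q0}
read 2: {q1}
read 2: {q1, q2}
read 2: {q1, q2, q3, q4, q5}
read 0: {q0, q1, q2, q5}
read 1: {q0, q2, q4, q5}
read 1: {q1, q2, q5}
read 1: {q0, q2, q4, q5}
read 2: {q0, q1, q3, q4, q5}
read 0: {q0, q1, q2, q4, q5}
read 0: {q0, q1, q2, q4, q5}
Final reachable set {q0, q1, q2, q4, q5} has 5 states.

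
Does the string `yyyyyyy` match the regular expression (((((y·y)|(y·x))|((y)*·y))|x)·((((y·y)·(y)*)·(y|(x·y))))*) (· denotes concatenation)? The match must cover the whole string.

yes

Split as y·yyyyyy: ((((y·y)|(y·x))|((y)*·y))|x) matches y and ((((y·y)·(y)*)·(y|(x·y))))* matches yyyyyy.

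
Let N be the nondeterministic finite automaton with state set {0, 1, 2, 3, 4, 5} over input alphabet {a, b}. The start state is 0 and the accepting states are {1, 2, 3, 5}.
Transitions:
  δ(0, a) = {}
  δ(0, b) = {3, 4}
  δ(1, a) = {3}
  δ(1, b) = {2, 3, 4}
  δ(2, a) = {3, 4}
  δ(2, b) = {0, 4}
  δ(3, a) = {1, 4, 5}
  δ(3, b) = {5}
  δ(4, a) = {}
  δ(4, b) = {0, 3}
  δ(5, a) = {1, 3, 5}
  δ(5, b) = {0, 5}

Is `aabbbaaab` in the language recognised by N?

rejected

Start: {0}
read a: {}
The reachable set is empty and stays empty for the remaining 8 symbols.
Reachable ∩ accepting = {} — empty.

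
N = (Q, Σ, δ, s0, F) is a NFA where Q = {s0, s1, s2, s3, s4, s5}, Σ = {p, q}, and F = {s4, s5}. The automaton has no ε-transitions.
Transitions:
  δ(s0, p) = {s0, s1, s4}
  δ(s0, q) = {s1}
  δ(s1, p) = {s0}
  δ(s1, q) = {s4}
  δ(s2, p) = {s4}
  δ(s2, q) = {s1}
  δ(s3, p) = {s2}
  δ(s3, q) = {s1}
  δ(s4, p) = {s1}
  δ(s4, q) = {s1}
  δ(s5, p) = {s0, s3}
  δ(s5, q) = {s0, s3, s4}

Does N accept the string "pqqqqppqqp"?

rejected

Start: {s0}
read p: {s0, s1, s4}
read q: {s1, s4}
read q: {s1, s4}
read q: {s1, s4}
read q: {s1, s4}
read p: {s0, s1}
read p: {s0, s1, s4}
read q: {s1, s4}
read q: {s1, s4}
read p: {s0, s1}
Reachable ∩ accepting = {} — empty.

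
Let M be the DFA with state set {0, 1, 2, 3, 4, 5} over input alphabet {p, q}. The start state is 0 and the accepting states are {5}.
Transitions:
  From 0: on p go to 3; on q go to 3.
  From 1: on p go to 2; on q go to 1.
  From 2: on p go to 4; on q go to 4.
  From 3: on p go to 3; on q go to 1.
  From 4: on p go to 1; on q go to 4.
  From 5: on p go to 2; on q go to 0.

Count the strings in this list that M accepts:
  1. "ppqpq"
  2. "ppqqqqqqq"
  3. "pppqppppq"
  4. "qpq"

"ppqpq": rejected
"ppqqqqqqq": rejected
"pppqppppq": rejected
"qpq": rejected

0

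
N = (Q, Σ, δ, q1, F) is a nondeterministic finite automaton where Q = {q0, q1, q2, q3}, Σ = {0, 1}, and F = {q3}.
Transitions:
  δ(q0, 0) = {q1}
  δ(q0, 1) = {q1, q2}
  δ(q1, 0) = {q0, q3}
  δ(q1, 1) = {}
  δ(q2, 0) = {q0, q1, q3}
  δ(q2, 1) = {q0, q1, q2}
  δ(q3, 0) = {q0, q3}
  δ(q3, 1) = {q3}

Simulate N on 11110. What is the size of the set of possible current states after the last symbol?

0

Start: {q1}
read 1: {}
The reachable set is empty and stays empty for the remaining 4 symbols.
Final reachable set {} has 0 states.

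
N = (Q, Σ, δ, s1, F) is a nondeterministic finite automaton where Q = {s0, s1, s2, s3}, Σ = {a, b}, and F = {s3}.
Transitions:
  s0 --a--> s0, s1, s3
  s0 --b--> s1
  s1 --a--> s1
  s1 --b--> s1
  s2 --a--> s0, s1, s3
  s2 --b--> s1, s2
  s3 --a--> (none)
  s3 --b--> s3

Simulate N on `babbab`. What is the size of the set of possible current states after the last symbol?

1

Start: {s1}
read b: {s1}
read a: {s1}
read b: {s1}
read b: {s1}
read a: {s1}
read b: {s1}
Final reachable set {s1} has 1 state.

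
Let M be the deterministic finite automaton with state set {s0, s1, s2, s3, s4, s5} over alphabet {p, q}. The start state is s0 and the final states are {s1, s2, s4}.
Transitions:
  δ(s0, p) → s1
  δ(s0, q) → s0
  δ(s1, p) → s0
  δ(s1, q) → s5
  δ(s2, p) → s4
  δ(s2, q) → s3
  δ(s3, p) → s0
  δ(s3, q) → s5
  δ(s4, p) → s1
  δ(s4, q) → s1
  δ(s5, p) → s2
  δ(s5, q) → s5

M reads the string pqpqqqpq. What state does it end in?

s3

s0 --p--> s1
s1 --q--> s5
s5 --p--> s2
s2 --q--> s3
s3 --q--> s5
s5 --q--> s5
s5 --p--> s2
s2 --q--> s3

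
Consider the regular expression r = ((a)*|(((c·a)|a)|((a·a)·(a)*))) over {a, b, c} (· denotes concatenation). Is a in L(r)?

The left alternative (a)* matches a.

yes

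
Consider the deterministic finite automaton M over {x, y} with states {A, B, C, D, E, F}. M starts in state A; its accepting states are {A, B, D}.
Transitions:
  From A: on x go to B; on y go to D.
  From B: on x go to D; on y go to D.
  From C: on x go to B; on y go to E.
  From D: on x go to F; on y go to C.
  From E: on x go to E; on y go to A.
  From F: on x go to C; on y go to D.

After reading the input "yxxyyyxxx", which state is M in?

B

A --y--> D
D --x--> F
F --x--> C
C --y--> E
E --y--> A
A --y--> D
D --x--> F
F --x--> C
C --x--> B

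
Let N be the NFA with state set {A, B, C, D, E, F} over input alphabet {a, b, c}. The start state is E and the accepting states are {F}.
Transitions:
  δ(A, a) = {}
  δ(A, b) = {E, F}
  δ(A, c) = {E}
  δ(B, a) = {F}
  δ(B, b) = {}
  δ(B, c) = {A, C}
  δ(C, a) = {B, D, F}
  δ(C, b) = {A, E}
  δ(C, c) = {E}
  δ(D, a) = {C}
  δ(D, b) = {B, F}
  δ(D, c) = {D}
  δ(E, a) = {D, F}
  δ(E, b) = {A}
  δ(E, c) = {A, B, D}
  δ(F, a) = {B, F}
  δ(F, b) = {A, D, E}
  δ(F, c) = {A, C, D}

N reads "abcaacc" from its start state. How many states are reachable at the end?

4

Start: {E}
read a: {D, F}
read b: {A, B, D, E, F}
read c: {A, B, C, D, E}
read a: {B, C, D, F}
read a: {B, C, D, F}
read c: {A, C, D, E}
read c: {A, B, D, E}
Final reachable set {A, B, D, E} has 4 states.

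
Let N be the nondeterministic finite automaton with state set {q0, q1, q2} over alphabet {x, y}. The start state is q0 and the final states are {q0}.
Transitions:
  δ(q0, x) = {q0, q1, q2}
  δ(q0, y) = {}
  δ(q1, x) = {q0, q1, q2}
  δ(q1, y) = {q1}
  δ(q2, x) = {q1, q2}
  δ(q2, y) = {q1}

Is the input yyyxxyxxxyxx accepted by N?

rejected

Start: {q0}
read y: {}
The reachable set is empty and stays empty for the remaining 11 symbols.
Reachable ∩ accepting = {} — empty.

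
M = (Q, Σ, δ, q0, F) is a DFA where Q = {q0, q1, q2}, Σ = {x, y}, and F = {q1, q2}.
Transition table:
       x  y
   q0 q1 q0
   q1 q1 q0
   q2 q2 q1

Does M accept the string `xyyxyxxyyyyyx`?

accepted

q0 --x--> q1
q1 --y--> q0
q0 --y--> q0
q0 --x--> q1
q1 --y--> q0
q0 --x--> q1
q1 --x--> q1
q1 --y--> q0
q0 --y--> q0
q0 --y--> q0
q0 --y--> q0
q0 --y--> q0
q0 --x--> q1
End in state q1, which is an accepting state.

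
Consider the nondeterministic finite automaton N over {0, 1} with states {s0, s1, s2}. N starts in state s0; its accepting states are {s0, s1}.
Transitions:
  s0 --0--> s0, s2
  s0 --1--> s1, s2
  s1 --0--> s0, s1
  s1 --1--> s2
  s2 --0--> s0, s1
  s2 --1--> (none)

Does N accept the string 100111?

Start: {s0}
read 1: {s1, s2}
read 0: {s0, s1}
read 0: {s0, s1, s2}
read 1: {s1, s2}
read 1: {s2}
read 1: {}
Reachable ∩ accepting = {} — empty.

rejected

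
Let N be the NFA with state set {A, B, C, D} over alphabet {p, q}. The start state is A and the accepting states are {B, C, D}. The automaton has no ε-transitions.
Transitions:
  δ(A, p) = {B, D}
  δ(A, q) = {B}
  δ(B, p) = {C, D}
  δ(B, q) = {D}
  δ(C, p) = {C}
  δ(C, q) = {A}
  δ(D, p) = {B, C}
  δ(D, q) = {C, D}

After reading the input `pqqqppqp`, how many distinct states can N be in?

3

Start: {A}
read p: {B, D}
read q: {C, D}
read q: {A, C, D}
read q: {A, B, C, D}
read p: {B, C, D}
read p: {B, C, D}
read q: {A, C, D}
read p: {B, C, D}
Final reachable set {B, C, D} has 3 states.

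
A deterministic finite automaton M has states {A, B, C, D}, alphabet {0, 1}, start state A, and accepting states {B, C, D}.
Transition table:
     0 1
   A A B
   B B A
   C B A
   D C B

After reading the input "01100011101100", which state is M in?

A --0--> A
A --1--> B
B --1--> A
A --0--> A
A --0--> A
A --0--> A
A --1--> B
B --1--> A
A --1--> B
B --0--> B
B --1--> A
A --1--> B
B --0--> B
B --0--> B

B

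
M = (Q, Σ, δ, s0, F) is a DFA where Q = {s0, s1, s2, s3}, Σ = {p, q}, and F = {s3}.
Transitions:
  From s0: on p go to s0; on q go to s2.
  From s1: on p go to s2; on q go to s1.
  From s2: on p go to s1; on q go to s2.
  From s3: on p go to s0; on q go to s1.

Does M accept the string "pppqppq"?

rejected

s0 --p--> s0
s0 --p--> s0
s0 --p--> s0
s0 --q--> s2
s2 --p--> s1
s1 --p--> s2
s2 --q--> s2
End in state s2, which is not an accepting state.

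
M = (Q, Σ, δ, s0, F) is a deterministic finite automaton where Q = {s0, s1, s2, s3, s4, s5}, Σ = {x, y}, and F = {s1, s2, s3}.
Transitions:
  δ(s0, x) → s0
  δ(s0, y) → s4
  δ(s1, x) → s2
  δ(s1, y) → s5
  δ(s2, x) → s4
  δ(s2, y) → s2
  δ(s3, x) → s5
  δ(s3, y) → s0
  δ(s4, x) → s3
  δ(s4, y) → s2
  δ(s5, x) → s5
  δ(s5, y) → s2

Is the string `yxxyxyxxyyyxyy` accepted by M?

s0 --y--> s4
s4 --x--> s3
s3 --x--> s5
s5 --y--> s2
s2 --x--> s4
s4 --y--> s2
s2 --x--> s4
s4 --x--> s3
s3 --y--> s0
s0 --y--> s4
s4 --y--> s2
s2 --x--> s4
s4 --y--> s2
s2 --y--> s2
End in state s2, which is an accepting state.

accepted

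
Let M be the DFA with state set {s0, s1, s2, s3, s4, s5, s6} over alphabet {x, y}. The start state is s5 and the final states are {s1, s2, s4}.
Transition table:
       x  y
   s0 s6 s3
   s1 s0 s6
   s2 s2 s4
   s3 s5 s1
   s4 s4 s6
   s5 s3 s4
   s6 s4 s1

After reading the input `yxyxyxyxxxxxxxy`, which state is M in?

s6

s5 --y--> s4
s4 --x--> s4
s4 --y--> s6
s6 --x--> s4
s4 --y--> s6
s6 --x--> s4
s4 --y--> s6
s6 --x--> s4
s4 --x--> s4
s4 --x--> s4
s4 --x--> s4
s4 --x--> s4
s4 --x--> s4
s4 --x--> s4
s4 --y--> s6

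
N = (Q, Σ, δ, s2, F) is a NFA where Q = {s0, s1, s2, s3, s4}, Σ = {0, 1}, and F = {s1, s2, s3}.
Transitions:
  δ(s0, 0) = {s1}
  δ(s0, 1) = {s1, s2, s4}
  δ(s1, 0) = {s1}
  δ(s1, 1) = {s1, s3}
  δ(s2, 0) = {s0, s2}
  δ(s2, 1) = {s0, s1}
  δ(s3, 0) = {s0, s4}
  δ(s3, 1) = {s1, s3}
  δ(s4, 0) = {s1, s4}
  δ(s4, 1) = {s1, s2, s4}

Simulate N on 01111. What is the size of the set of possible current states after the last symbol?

Start: {s2}
read 0: {s0, s2}
read 1: {s0, s1, s2, s4}
read 1: {s0, s1, s2, s3, s4}
read 1: {s0, s1, s2, s3, s4}
read 1: {s0, s1, s2, s3, s4}
Final reachable set {s0, s1, s2, s3, s4} has 5 states.

5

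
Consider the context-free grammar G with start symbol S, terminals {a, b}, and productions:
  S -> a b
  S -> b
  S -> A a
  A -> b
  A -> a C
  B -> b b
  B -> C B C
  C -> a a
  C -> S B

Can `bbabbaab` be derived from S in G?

no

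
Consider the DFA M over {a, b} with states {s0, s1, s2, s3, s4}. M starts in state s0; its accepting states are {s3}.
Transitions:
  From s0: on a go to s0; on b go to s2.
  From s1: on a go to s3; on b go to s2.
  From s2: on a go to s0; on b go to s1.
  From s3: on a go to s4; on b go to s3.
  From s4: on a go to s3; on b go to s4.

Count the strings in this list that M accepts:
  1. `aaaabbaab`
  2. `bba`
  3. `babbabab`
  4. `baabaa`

`aaaabbaab`: rejected
`bba`: accepted
`babbabab`: rejected
`baabaa`: rejected

1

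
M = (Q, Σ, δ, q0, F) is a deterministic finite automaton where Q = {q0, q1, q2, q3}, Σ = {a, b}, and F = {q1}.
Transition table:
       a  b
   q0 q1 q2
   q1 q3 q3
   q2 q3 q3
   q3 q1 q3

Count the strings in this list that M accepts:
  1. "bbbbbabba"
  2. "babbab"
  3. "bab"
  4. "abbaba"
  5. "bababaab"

2

"bbbbbabba": accepted
"babbab": rejected
"bab": rejected
"abbaba": accepted
"bababaab": rejected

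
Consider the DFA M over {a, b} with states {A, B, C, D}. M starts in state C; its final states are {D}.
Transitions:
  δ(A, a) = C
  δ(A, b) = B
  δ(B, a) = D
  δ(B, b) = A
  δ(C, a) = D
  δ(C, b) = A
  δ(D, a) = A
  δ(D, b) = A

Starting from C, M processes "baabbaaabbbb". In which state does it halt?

B

C --b--> A
A --a--> C
C --a--> D
D --b--> A
A --b--> B
B --a--> D
D --a--> A
A --a--> C
C --b--> A
A --b--> B
B --b--> A
A --b--> B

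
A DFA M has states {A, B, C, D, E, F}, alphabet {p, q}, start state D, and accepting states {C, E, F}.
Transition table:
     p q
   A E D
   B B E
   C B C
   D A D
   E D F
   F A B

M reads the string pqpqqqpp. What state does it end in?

E

D --p--> A
A --q--> D
D --p--> A
A --q--> D
D --q--> D
D --q--> D
D --p--> A
A --p--> E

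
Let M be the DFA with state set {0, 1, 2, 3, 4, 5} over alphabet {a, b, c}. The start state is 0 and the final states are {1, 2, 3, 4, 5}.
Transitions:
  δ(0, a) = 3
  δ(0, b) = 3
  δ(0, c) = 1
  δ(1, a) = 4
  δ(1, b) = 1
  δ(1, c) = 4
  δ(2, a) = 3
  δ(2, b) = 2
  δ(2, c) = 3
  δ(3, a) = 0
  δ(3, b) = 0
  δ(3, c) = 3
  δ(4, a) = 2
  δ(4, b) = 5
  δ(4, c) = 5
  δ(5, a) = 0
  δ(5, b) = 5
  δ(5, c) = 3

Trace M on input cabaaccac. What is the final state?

1

0 --c--> 1
1 --a--> 4
4 --b--> 5
5 --a--> 0
0 --a--> 3
3 --c--> 3
3 --c--> 3
3 --a--> 0
0 --c--> 1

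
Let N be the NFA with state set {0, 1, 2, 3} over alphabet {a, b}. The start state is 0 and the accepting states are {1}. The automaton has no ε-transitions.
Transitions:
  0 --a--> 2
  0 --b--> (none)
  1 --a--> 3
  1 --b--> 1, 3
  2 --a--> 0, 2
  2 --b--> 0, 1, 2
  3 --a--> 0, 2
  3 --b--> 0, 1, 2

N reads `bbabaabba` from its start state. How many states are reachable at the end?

0

Start: {0}
read b: {}
The reachable set is empty and stays empty for the remaining 8 symbols.
Final reachable set {} has 0 states.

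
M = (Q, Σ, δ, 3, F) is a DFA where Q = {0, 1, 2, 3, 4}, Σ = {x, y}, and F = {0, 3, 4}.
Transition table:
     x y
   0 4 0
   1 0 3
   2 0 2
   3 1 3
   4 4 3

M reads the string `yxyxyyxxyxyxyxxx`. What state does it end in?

4

3 --y--> 3
3 --x--> 1
1 --y--> 3
3 --x--> 1
1 --y--> 3
3 --y--> 3
3 --x--> 1
1 --x--> 0
0 --y--> 0
0 --x--> 4
4 --y--> 3
3 --x--> 1
1 --y--> 3
3 --x--> 1
1 --x--> 0
0 --x--> 4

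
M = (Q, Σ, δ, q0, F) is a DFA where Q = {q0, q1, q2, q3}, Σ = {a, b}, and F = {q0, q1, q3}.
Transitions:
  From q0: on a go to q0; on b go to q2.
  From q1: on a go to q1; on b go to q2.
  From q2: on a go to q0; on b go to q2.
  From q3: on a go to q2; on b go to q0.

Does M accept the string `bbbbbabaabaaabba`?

q0 --b--> q2
q2 --b--> q2
q2 --b--> q2
q2 --b--> q2
q2 --b--> q2
q2 --a--> q0
q0 --b--> q2
q2 --a--> q0
q0 --a--> q0
q0 --b--> q2
q2 --a--> q0
q0 --a--> q0
q0 --a--> q0
q0 --b--> q2
q2 --b--> q2
q2 --a--> q0
End in state q0, which is an accepting state.

accepted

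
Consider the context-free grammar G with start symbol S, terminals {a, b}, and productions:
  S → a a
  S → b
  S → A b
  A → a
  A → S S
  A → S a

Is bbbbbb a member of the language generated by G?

no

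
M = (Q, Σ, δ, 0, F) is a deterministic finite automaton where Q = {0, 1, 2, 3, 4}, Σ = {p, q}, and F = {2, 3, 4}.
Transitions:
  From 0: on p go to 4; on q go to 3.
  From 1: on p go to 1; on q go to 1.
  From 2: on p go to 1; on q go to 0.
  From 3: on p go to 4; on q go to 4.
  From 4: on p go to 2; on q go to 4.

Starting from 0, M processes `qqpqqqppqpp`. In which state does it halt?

0 --q--> 3
3 --q--> 4
4 --p--> 2
2 --q--> 0
0 --q--> 3
3 --q--> 4
4 --p--> 2
2 --p--> 1
1 --q--> 1
1 --p--> 1
1 --p--> 1

1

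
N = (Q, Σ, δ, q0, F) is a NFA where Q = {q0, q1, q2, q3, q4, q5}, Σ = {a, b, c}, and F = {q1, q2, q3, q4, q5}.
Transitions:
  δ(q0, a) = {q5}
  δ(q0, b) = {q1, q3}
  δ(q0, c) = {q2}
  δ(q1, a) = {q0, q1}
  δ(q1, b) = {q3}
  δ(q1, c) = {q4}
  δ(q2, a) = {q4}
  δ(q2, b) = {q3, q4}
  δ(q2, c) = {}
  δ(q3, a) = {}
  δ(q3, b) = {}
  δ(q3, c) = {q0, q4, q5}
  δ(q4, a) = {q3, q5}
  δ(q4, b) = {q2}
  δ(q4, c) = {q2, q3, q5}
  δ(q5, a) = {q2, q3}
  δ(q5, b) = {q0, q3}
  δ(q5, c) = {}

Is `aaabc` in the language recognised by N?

Start: {q0}
read a: {q5}
read a: {q2, q3}
read a: {q4}
read b: {q2}
read c: {}
Reachable ∩ accepting = {} — empty.

rejected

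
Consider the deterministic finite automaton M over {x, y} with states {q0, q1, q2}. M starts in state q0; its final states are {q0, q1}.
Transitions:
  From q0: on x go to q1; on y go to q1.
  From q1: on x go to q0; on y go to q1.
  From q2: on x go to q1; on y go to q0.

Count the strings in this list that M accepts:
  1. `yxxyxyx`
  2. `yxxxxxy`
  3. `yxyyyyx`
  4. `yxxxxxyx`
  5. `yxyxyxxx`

`yxxyxyx`: accepted
`yxxxxxy`: accepted
`yxyyyyx`: accepted
`yxxxxxyx`: accepted
`yxyxyxxx`: accepted

5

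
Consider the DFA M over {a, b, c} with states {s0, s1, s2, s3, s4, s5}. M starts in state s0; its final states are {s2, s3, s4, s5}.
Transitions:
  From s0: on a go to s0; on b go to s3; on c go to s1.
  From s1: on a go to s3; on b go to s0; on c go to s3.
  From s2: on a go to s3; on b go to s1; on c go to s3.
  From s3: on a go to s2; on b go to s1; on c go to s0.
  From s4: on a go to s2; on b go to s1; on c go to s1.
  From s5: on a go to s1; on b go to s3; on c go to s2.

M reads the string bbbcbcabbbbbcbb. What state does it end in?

s3

s0 --b--> s3
s3 --b--> s1
s1 --b--> s0
s0 --c--> s1
s1 --b--> s0
s0 --c--> s1
s1 --a--> s3
s3 --b--> s1
s1 --b--> s0
s0 --b--> s3
s3 --b--> s1
s1 --b--> s0
s0 --c--> s1
s1 --b--> s0
s0 --b--> s3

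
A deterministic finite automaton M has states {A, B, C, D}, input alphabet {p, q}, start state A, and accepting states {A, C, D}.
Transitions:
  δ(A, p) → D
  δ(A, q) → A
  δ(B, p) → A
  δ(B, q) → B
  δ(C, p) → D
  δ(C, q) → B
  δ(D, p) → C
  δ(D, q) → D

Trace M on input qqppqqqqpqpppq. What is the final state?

A --q--> A
A --q--> A
A --p--> D
D --p--> C
C --q--> B
B --q--> B
B --q--> B
B --q--> B
B --p--> A
A --q--> A
A --p--> D
D --p--> C
C --p--> D
D --q--> D

D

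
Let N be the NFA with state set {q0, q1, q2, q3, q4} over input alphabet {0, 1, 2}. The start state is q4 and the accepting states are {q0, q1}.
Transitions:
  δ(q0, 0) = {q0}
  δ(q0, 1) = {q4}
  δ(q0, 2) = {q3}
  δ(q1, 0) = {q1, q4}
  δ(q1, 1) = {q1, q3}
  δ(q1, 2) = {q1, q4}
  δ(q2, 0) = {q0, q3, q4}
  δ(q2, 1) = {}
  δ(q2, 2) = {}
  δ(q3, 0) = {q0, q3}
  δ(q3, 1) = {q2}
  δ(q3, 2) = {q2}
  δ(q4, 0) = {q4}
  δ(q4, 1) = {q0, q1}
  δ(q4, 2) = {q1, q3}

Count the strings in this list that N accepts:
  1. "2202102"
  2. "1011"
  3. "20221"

"2202102": accepted
"1011": accepted
"20221": accepted

3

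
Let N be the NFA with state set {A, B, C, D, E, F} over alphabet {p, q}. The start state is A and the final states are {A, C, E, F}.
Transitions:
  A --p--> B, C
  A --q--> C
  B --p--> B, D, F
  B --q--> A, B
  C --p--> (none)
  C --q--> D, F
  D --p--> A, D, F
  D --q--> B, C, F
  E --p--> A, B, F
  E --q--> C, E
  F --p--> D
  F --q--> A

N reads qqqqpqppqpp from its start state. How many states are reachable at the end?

Start: {A}
read q: {C}
read q: {D, F}
read q: {A, B, C, F}
read q: {A, B, C, D, F}
read p: {A, B, C, D, F}
read q: {A, B, C, D, F}
read p: {A, B, C, D, F}
read p: {A, B, C, D, F}
read q: {A, B, C, D, F}
read p: {A, B, C, D, F}
read p: {A, B, C, D, F}
Final reachable set {A, B, C, D, F} has 5 states.

5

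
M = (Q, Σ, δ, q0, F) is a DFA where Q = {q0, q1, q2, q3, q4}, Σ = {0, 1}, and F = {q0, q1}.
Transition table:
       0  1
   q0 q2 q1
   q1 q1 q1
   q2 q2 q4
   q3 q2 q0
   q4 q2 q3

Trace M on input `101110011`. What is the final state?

q1

q0 --1--> q1
q1 --0--> q1
q1 --1--> q1
q1 --1--> q1
q1 --1--> q1
q1 --0--> q1
q1 --0--> q1
q1 --1--> q1
q1 --1--> q1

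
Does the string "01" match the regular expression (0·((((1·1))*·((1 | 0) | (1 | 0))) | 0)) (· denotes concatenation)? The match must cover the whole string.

Split as 0·1: 0 matches 0 and ((((1·1))*·((1|0)|(1|0)))|0) matches 1.

yes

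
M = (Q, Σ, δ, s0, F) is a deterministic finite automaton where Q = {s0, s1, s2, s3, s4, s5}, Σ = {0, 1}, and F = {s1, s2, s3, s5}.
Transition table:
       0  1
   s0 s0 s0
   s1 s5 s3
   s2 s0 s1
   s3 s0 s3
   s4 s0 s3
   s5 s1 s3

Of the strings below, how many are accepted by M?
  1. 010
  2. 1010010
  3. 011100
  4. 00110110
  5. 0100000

010: rejected
1010010: rejected
011100: rejected
00110110: rejected
0100000: rejected

0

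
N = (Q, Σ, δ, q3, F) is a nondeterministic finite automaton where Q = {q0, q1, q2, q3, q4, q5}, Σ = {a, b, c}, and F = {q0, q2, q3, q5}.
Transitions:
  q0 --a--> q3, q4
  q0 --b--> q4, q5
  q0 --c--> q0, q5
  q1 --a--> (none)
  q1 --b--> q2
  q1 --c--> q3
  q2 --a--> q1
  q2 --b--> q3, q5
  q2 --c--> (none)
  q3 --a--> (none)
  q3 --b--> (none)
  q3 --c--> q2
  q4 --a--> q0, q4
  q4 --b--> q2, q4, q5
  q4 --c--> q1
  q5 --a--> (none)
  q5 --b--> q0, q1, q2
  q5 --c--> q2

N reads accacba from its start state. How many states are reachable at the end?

0

Start: {q3}
read a: {}
The reachable set is empty and stays empty for the remaining 6 symbols.
Final reachable set {} has 0 states.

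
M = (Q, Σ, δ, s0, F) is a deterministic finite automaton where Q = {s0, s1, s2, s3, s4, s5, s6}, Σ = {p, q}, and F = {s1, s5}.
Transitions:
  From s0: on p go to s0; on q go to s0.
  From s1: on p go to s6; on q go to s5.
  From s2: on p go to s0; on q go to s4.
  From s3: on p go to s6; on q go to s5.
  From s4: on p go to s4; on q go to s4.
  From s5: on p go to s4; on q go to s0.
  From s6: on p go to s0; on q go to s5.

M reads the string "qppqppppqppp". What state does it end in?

s0 --q--> s0
s0 --p--> s0
s0 --p--> s0
s0 --q--> s0
s0 --p--> s0
s0 --p--> s0
s0 --p--> s0
s0 --p--> s0
s0 --q--> s0
s0 --p--> s0
s0 --p--> s0
s0 --p--> s0

s0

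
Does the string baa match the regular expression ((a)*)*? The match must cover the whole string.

baa cannot be split into zero or more pieces each matching (a)*.

no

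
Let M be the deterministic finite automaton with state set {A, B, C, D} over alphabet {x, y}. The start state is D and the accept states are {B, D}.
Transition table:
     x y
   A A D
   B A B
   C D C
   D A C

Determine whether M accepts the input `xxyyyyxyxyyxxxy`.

D --x--> A
A --x--> A
A --y--> D
D --y--> C
C --y--> C
C --y--> C
C --x--> D
D --y--> C
C --x--> D
D --y--> C
C --y--> C
C --x--> D
D --x--> A
A --x--> A
A --y--> D
End in state D, which is an accepting state.

accepted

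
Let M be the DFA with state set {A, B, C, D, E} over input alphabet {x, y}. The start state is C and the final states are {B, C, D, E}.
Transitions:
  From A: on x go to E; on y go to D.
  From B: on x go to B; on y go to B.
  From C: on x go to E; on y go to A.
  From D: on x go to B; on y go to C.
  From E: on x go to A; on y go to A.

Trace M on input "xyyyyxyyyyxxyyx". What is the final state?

E

C --x--> E
E --y--> A
A --y--> D
D --y--> C
C --y--> A
A --x--> E
E --y--> A
A --y--> D
D --y--> C
C --y--> A
A --x--> E
E --x--> A
A --y--> D
D --y--> C
C --x--> E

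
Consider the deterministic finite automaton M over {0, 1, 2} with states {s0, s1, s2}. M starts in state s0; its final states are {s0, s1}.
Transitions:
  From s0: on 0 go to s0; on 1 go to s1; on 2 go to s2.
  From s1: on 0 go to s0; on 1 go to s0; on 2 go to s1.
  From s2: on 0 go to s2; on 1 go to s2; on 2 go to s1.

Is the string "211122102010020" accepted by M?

s0 --2--> s2
s2 --1--> s2
s2 --1--> s2
s2 --1--> s2
s2 --2--> s1
s1 --2--> s1
s1 --1--> s0
s0 --0--> s0
s0 --2--> s2
s2 --0--> s2
s2 --1--> s2
s2 --0--> s2
s2 --0--> s2
s2 --2--> s1
s1 --0--> s0
End in state s0, which is an accepting state.

accepted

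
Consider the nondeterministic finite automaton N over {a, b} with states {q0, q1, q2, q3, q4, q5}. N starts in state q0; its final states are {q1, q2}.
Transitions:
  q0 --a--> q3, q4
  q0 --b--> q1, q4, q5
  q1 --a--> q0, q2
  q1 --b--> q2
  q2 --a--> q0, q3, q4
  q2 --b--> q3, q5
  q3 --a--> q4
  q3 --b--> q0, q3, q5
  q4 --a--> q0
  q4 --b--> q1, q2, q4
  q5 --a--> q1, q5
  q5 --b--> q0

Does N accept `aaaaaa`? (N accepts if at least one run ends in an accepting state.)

Start: {q0}
read a: {q3, q4}
read a: {q0, q4}
read a: {q0, q3, q4}
read a: {q0, q3, q4}
read a: {q0, q3, q4}
read a: {q0, q3, q4}
Reachable ∩ accepting = {} — empty.

rejected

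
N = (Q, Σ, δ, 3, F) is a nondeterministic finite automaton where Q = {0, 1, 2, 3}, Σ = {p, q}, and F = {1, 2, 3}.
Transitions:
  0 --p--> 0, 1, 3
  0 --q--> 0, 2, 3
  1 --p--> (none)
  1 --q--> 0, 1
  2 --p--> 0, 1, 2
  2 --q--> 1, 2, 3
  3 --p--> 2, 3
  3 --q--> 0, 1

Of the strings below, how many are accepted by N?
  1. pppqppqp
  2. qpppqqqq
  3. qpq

pppqppqp: accepted
qpppqqqq: accepted
qpq: accepted

3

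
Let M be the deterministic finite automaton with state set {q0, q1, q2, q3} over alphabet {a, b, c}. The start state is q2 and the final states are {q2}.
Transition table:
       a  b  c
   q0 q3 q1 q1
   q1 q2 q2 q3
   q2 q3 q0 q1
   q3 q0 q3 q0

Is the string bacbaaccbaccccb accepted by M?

q2 --b--> q0
q0 --a--> q3
q3 --c--> q0
q0 --b--> q1
q1 --a--> q2
q2 --a--> q3
q3 --c--> q0
q0 --c--> q1
q1 --b--> q2
q2 --a--> q3
q3 --c--> q0
q0 --c--> q1
q1 --c--> q3
q3 --c--> q0
q0 --b--> q1
End in state q1, which is not an accepting state.

rejected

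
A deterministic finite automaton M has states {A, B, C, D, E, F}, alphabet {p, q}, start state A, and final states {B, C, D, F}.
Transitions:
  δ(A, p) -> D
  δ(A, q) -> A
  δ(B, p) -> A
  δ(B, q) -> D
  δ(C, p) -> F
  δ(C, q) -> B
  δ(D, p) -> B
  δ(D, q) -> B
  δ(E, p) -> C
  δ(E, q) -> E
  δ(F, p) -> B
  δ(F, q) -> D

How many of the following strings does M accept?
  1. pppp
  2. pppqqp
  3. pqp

2

pppp: accepted
pppqqp: accepted
pqp: rejected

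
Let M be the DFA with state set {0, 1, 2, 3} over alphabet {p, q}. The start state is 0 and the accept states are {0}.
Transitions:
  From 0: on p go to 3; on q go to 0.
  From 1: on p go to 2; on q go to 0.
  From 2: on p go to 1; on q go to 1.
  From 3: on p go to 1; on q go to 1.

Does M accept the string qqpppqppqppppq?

accepted

0 --q--> 0
0 --q--> 0
0 --p--> 3
3 --p--> 1
1 --p--> 2
2 --q--> 1
1 --p--> 2
2 --p--> 1
1 --q--> 0
0 --p--> 3
3 --p--> 1
1 --p--> 2
2 --p--> 1
1 --q--> 0
End in state 0, which is an accepting state.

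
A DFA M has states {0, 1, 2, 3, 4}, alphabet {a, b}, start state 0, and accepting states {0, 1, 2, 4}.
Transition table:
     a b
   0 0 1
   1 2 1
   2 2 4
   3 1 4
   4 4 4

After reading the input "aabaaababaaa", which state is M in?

0 --a--> 0
0 --a--> 0
0 --b--> 1
1 --a--> 2
2 --a--> 2
2 --a--> 2
2 --b--> 4
4 --a--> 4
4 --b--> 4
4 --a--> 4
4 --a--> 4
4 --a--> 4

4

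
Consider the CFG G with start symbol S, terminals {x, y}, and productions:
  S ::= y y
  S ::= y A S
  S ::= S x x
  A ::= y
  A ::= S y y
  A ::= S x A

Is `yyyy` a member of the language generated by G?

S ⇒ yAS ⇒ yyS ⇒ yyyy

yes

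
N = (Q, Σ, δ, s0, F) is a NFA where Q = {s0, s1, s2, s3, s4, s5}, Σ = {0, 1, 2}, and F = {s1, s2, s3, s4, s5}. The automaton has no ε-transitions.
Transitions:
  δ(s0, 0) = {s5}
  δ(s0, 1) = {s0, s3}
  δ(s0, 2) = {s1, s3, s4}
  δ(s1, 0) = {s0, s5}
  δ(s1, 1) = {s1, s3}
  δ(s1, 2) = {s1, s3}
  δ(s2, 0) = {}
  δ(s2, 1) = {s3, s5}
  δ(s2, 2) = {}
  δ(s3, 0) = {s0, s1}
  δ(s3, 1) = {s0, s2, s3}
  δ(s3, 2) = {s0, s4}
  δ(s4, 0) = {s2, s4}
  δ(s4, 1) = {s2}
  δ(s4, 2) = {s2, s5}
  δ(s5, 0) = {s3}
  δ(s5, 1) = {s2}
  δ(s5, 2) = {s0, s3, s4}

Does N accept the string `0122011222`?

rejected

Start: {s0}
read 0: {s5}
read 1: {s2}
read 2: {}
The reachable set is empty and stays empty for the remaining 7 symbols.
Reachable ∩ accepting = {} — empty.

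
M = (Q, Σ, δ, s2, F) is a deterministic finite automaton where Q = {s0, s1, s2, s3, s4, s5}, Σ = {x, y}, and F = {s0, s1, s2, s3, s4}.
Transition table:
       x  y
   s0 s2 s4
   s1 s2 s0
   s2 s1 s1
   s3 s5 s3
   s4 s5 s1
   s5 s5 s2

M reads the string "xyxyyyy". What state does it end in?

s1

s2 --x--> s1
s1 --y--> s0
s0 --x--> s2
s2 --y--> s1
s1 --y--> s0
s0 --y--> s4
s4 --y--> s1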